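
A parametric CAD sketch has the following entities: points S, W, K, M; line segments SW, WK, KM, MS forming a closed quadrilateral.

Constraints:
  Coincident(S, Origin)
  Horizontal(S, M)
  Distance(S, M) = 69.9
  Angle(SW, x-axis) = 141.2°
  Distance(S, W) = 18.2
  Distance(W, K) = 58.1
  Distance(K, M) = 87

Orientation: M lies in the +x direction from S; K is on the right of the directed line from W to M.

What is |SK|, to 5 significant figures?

45.988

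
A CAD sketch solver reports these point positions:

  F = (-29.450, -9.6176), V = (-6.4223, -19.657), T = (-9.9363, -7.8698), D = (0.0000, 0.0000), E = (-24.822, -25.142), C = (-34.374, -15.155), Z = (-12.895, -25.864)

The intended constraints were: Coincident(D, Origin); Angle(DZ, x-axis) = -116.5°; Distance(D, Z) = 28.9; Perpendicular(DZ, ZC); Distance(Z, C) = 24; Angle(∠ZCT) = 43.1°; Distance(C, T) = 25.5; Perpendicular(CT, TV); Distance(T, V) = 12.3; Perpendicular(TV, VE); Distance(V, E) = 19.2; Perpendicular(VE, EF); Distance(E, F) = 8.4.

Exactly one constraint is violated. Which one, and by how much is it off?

Distance(E, F) = 8.4 — off by 7.80.

D = (0.00, 0.00) ✓; DZ at -116.5° ✓; |DZ| = 28.90 ✓; ∠(DZ, ZC) = 90.00° ✓; |ZC| = 24.00 ✓; ∠ZCT = 43.10° ✓; |CT| = 25.50 ✓; ∠(CT, TV) = 90.00° ✓; |TV| = 12.30 ✓; ∠(TV, VE) = 90.00° ✓; |VE| = 19.20 ✓; ∠(VE, EF) = 90.00° ✓; |EF| = 16.20 ✗.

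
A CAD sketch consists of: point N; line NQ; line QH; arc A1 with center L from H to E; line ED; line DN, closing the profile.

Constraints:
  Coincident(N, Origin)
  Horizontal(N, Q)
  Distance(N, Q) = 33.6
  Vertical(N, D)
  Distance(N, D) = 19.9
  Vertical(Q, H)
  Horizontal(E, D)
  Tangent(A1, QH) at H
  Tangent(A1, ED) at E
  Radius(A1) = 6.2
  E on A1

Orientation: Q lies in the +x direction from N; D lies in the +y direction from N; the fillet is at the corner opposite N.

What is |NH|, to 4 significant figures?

36.29

N is at the origin; NQ is horizontal with |NQ| = 33.6 and Q on the +x side, so Q = (33.60, 0.000). N and D share the same x with |ND| = 19.9 and D on the +y side, so D = (0.000, 19.90). The virtual corner opposite N is at (33.60, 19.90). The tangent condition forces LH to be normal to QH and since A1 is tangent to ED there, LE ⟂ ED, with radius 6.2, so the center L sits 6.2 in from both sides at L = (27.40, 13.70). That places the tangent points at H = (33.60, 13.70) on QH and E = (27.40, 19.90) on ED. Then |NH| = |H − N| = 36.29.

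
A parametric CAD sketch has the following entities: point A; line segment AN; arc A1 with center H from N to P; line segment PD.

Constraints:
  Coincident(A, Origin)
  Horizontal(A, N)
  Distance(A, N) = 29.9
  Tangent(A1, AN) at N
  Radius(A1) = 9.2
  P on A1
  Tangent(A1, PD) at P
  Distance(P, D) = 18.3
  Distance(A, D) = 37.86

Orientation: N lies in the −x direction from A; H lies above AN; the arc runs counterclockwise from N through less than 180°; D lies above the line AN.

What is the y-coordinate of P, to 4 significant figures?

10.98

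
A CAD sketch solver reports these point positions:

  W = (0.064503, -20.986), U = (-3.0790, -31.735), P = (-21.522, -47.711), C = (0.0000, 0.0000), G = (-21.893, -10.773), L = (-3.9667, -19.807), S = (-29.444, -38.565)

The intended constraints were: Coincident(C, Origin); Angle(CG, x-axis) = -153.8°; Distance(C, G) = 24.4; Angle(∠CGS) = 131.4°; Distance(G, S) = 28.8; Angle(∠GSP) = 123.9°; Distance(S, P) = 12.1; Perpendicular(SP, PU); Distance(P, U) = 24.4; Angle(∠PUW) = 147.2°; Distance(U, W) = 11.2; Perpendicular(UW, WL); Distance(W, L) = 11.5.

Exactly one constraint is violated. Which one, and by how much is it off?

Distance(W, L) = 11.5 — off by 7.30.

C = (0.00, 0.00) ✓; CG at -153.8° ✓; |CG| = 24.40 ✓; ∠CGS = 131.4° ✓; |GS| = 28.80 ✓; ∠GSP = 123.9° ✓; |SP| = 12.10 ✓; ∠(SP, PU) = 90.00° ✓; |PU| = 24.40 ✓; ∠PUW = 147.2° ✓; |UW| = 11.20 ✓; ∠(UW, WL) = 90.00° ✓; |WL| = 4.200 ✗.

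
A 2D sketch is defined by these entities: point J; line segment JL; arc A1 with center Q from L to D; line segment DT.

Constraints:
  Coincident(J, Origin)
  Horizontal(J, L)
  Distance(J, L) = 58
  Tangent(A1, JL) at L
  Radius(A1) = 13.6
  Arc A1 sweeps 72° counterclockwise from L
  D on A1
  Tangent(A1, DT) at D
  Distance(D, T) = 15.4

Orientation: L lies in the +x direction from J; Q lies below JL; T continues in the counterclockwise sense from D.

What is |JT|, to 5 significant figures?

46.933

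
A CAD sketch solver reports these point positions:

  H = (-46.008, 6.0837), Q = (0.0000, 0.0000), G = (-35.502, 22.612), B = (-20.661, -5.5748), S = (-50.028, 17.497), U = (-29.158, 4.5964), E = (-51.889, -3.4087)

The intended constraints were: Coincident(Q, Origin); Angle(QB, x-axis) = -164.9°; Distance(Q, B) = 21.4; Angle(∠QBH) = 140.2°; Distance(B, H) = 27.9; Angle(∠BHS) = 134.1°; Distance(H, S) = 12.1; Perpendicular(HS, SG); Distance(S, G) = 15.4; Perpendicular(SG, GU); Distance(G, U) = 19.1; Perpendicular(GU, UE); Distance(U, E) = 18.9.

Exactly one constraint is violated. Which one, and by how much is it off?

Distance(U, E) = 18.9 — off by 5.20.

Q = (0.00, 0.00) ✓; QB at -164.9° ✓; |QB| = 21.40 ✓; ∠QBH = 140.2° ✓; |BH| = 27.90 ✓; ∠BHS = 134.1° ✓; |HS| = 12.10 ✓; ∠(HS, SG) = 90.00° ✓; |SG| = 15.40 ✓; ∠(SG, GU) = 90.00° ✓; |GU| = 19.10 ✓; ∠(GU, UE) = 90.00° ✓; |UE| = 24.10 ✗.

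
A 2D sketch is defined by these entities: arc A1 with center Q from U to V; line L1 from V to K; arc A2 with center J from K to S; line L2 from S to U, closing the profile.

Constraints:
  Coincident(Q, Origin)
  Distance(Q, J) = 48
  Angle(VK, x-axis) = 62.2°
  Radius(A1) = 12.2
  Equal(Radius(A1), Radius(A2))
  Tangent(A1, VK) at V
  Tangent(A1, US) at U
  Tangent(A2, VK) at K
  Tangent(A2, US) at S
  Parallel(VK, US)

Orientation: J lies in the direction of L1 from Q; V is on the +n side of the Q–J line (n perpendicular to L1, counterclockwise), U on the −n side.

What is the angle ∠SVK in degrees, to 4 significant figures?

26.95°

The slot axis is L1's direction at 62.2°, so u = (cos 62.2°, sin 62.2°) = (0.4664, 0.8846) and n = (−sin 62.2°, cos 62.2°) = (-0.8846, 0.4664). Q is at the origin and J lies 48.0 along u from Q, so J = 48.0·u = (22.39, 42.46). Tangency of A1 to both parallel lines with radius 12.2 puts V and U at Q ± 12.2·n: V = (-10.79, 5.690), U = (10.79, -5.690). Equal radii place K and S the same way about J: K = J + 12.2·n = (11.59, 48.15), S = J − 12.2·n = (33.18, 36.77). Then cos ∠SVK = VS·VK / (|VS||VK|), giving 26.95°.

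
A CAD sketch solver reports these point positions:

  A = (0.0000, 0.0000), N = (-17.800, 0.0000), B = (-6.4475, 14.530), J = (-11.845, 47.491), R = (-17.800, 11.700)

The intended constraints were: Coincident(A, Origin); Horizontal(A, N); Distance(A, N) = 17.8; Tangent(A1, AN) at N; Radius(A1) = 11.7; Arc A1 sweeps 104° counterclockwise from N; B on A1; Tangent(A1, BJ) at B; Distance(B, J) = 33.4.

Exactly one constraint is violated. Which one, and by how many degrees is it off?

Tangent(A1, BJ) at B — off by 4.70°.

A = (0.00, 0.00) ✓; A.y = 0.00, N.y = 0.00 ✓; |AN| = 17.80 ✓; ∠(RN, NA) = 90.00° ✓; |RN| = 11.70 ✓; bearing(R→B) − bearing(R→N) = 104.0° ✓; |RB| = 11.70 ✓; ∠(RB, BJ) = 94.70° ✗; |BJ| = 33.40 ✓.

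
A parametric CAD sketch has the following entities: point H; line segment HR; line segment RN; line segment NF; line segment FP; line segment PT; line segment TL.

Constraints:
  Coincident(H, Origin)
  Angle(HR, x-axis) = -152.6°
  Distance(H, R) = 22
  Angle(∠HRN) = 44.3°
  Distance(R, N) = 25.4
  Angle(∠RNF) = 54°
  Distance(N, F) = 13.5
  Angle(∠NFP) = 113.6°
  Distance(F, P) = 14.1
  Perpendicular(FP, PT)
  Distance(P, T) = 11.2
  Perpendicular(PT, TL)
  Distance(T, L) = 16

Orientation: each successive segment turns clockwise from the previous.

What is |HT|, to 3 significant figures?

20.8

H is at the origin; HR runs at -152.6° with length 22.0, so R = (-19.5, -10.1). ∠HRN = 44.3° gives RN at 71.7° from the x-axis; with |RN| = 25.4, N = (-11.6, 14.0). ∠RNF = 54.0° gives NF at -54.3° from the x-axis; with |NF| = 13.5, F = (-3.68, 3.03). ∠NFP = 113.6° gives FP at -121° from the x-axis; with |FP| = 14.1, P = (-10.9, -9.10). FP is perpendicular to PT, so PT runs at 149°; with |PT| = 11.2, T = (-20.5, -3.38). Then |HT| = |T − H| = 20.8.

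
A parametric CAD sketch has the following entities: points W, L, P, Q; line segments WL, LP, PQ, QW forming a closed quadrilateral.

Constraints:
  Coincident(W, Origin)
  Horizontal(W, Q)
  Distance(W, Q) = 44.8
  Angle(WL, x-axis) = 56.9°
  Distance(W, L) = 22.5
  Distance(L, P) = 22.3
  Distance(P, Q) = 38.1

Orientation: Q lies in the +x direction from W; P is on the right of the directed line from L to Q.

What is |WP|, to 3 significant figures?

7.34

Checks: |LP| = 22.30 ✓; |PQ| = 38.10 ✓.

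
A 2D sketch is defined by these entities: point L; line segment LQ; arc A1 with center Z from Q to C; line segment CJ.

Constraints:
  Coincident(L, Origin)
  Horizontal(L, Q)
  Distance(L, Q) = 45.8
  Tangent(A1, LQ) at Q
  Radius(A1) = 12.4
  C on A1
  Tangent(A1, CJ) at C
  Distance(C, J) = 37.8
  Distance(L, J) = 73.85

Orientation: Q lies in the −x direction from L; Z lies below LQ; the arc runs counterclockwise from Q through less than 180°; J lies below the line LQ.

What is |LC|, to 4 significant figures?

59.77

Checks: L = (0.00, 0.00) ✓; |ZC| = 12.40 ✓; ∠(ZC, CJ) = 90.00° ✓; |CJ| = 37.80 ✓; |LJ| = 73.85 ✓.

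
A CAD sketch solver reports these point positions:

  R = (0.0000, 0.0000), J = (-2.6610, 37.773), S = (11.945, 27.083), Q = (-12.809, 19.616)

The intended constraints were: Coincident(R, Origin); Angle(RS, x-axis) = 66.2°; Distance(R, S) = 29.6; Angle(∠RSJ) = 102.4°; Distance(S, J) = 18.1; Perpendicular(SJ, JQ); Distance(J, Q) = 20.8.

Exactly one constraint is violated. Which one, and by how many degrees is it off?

Perpendicular(SJ, JQ) — off by 7.00°.

R = (0.00, 0.00) ✓; RS at 66.20° ✓; |RS| = 29.60 ✓; ∠RSJ = 102.4° ✓; |SJ| = 18.10 ✓; ∠(SJ, JQ) = 97.00° ✗; |JQ| = 20.80 ✓.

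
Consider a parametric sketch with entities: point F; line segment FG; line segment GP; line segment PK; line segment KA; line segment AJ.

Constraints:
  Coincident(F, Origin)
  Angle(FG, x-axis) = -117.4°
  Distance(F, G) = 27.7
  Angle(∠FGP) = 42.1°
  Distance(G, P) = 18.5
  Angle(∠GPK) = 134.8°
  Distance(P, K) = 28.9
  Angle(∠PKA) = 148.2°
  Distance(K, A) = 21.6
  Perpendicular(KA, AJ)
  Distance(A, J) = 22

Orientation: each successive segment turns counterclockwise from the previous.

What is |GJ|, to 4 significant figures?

51.57

F is at the origin; FG runs at -117.4° with length 27.7, so G = (-12.75, -24.59). ∠FGP = 42.1° gives GP at 20.50° from the x-axis; with |GP| = 18.5, P = (4.581, -18.11). ∠GPK = 134.8° gives PK at 65.70° from the x-axis; with |PK| = 28.9, K = (16.47, 8.226). ∠PKA = 148.2° gives KA at 97.50° from the x-axis; with |KA| = 21.6, A = (13.65, 29.64). The perpendicularity gives AJ at right angles to KA, so AJ runs at -172.5°; with |AJ| = 22.0, J = (-8.157, 26.77). Then |GJ| = |J − G| = 51.57.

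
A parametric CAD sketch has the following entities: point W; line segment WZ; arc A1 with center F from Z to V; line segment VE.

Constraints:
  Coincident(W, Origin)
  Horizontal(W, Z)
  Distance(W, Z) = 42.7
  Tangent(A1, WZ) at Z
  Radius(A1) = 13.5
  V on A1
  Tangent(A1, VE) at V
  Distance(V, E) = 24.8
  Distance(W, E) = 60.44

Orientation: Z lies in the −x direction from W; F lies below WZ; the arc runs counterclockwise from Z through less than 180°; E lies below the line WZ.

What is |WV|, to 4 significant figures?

58.16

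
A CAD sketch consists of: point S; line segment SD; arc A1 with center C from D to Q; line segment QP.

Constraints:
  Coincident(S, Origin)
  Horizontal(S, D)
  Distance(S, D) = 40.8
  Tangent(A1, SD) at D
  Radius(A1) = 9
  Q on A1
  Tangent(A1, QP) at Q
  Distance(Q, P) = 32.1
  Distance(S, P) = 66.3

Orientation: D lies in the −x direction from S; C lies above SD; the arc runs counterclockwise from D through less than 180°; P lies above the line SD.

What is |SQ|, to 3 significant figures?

36.5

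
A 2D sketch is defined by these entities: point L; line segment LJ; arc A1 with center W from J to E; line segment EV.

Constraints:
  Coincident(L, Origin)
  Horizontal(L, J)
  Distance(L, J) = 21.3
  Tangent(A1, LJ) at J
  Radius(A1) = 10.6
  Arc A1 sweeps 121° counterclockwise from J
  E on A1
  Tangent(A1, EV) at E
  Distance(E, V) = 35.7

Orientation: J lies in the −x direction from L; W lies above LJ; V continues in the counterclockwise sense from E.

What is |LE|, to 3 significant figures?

20.2

Since A1 is tangent to LJ there, WJ ⟂ LJ, so W = J + (0, 10.6) = (-21.3, 10.6). On A1, J sits at bearing -90° from W; a 121° counterclockwise sweep puts E at bearing 31°, so E = W + 10.6·(cos 31°, sin 31°) = (-12.2, 16.1). Then |LE| = |E − L| = 20.2.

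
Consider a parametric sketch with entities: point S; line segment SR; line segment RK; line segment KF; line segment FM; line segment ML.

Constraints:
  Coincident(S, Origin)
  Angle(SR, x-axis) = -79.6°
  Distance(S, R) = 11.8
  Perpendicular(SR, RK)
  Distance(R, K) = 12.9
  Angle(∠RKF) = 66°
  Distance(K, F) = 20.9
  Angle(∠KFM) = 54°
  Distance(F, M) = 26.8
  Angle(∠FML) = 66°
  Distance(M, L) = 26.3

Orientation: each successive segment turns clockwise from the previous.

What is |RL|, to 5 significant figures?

18.478

S is at the origin; SR runs at -79.6° with length 11.8, so R = (2.1301, -11.606). SR is perpendicular to RK, so RK runs at -169.60°; with |RK| = 12.9, K = (-10.558, -13.935). ∠RKF = 66.0° gives KF at 76.400° from the x-axis; with |KF| = 20.9, F = (-5.6435, 6.3791). ∠KFM = 54.0° gives FM at -49.600° from the x-axis; with |FM| = 26.8, M = (11.726, -14.030). ∠FML = 66.0° gives ML at -163.60° from the x-axis; with |ML| = 26.3, L = (-13.504, -21.456). Then |RL| = |L − R| = 18.478.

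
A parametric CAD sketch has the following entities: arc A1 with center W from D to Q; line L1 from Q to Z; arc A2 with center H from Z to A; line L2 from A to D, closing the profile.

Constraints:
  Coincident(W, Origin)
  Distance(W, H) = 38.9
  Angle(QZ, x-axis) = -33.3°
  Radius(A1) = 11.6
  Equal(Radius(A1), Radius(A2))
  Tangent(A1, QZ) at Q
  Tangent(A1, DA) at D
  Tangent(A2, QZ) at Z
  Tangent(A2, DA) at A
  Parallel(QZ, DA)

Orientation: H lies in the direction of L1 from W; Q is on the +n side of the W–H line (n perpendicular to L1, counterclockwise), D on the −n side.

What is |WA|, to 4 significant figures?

40.59

Tangency of A1 to both parallel lines with radius 11.6 puts Q and D at W ± 11.6·n: Q = (6.369, 9.695), D = (-6.369, -9.695). Equal radii place Z and A the same way about H: Z = H + 11.6·n = (38.88, -11.66), A = H − 11.6·n = (26.14, -31.05). Then |WA| = |A − W| = 40.59.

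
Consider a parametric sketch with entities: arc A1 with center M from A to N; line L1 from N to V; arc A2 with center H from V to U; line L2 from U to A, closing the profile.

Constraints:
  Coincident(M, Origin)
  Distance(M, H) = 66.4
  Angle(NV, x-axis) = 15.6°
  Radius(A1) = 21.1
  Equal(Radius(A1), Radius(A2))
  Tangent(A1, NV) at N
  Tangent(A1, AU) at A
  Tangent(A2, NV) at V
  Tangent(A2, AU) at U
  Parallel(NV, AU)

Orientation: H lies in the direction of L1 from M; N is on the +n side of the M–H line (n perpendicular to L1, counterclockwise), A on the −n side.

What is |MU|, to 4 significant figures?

69.67

The slot axis is L1's direction at 15.6°, so u = (cos 15.6°, sin 15.6°) = (0.9632, 0.2689) and n = (−sin 15.6°, cos 15.6°) = (-0.2689, 0.9632). M is at the origin and H lies 66.4 along u from M, so H = 66.4·u = (63.95, 17.86). Tangency of A1 to both parallel lines with radius 21.1 puts N and A at M ± 21.1·n: N = (-5.674, 20.32), A = (5.674, -20.32). Equal radii place V and U the same way about H: V = H + 21.1·n = (58.28, 38.18), U = H − 21.1·n = (69.63, -2.466). Then |MU| = |U − M| = 69.67.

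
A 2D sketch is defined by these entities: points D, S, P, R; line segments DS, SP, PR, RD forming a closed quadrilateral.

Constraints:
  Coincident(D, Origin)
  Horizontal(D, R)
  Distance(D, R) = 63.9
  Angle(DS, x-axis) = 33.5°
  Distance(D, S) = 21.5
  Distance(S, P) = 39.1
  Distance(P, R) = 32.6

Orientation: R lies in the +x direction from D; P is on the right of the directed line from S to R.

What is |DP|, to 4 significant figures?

44.34

Checks: |SP| = 39.10 ✓; |PR| = 32.60 ✓.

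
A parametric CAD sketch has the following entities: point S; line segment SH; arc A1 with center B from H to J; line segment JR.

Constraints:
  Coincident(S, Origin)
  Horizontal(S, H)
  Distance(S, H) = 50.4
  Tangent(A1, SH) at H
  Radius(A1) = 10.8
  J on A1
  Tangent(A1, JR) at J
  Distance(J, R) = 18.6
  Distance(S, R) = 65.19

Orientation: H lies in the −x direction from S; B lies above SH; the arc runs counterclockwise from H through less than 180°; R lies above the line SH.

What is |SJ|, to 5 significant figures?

47.224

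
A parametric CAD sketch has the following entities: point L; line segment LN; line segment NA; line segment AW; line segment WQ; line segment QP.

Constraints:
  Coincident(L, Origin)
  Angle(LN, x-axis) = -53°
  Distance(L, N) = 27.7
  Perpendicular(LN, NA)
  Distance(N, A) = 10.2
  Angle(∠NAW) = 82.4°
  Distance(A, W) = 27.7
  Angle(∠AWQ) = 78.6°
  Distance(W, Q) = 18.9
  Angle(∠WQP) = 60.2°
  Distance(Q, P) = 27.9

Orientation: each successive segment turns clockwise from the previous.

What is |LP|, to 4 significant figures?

26.59

L is at the origin; LN runs at -53.0° with length 27.7, so N = (16.67, -22.12). The perpendicularity gives NA at right angles to LN, so NA runs at -143.0°; with |NA| = 10.2, A = (8.524, -28.26). ∠NAW = 82.4° gives AW at 119.4° from the x-axis; with |AW| = 27.7, W = (-5.074, -4.128). ∠AWQ = 78.6° gives WQ at 18.00° from the x-axis; with |WQ| = 18.9, Q = (12.90, 1.712). ∠WQP = 60.2° gives QP at -101.8° from the x-axis; with |QP| = 27.9, P = (7.196, -25.60). Then |LP| = |P − L| = 26.59.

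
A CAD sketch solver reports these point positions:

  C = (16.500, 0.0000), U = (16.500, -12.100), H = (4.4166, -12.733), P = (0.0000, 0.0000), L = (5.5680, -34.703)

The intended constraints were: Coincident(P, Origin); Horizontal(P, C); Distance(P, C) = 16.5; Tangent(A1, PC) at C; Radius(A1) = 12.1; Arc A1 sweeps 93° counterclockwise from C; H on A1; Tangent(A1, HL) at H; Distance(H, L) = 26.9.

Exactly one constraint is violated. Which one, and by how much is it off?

Distance(H, L) = 26.9 — off by 4.90.

P = (0.00, 0.00) ✓; P.y = 0.00, C.y = 0.00 ✓; |PC| = 16.50 ✓; ∠(UC, CP) = 90.00° ✓; |UC| = 12.10 ✓; bearing(U→H) − bearing(U→C) = 93.00° ✓; |UH| = 12.10 ✓; ∠(UH, HL) = 90.00° ✓; |HL| = 22.00 ✗.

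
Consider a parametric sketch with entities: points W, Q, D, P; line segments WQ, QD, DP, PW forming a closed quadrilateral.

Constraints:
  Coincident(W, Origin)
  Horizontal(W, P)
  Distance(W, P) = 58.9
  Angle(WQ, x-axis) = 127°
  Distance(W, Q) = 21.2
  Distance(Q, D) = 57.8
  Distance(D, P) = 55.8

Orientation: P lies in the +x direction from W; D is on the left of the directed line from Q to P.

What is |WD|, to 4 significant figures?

60.91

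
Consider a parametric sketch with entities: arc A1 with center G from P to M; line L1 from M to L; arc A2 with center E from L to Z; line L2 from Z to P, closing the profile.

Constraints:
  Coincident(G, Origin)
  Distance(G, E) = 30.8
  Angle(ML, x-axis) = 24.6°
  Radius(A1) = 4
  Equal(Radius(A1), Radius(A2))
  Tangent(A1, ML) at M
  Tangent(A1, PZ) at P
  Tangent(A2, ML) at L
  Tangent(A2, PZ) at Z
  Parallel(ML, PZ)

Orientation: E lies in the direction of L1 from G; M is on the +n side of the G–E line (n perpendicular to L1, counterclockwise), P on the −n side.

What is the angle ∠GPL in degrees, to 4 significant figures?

75.44°

The slot axis is L1's direction at 24.6°, so u = (cos 24.6°, sin 24.6°) = (0.9092, 0.4163) and n = (−sin 24.6°, cos 24.6°) = (-0.4163, 0.9092). G is at the origin and E lies 30.8 along u from G, so E = 30.8·u = (28.00, 12.82). Tangency of A1 to both parallel lines with radius 4.0 puts M and P at G ± 4.0·n: M = (-1.665, 3.637), P = (1.665, -3.637). Equal radii place L and Z the same way about E: L = E + 4.0·n = (26.34, 16.46), Z = E − 4.0·n = (29.67, 9.185). Then cos ∠GPL = PG·PL / (|PG||PL|), giving 75.44°.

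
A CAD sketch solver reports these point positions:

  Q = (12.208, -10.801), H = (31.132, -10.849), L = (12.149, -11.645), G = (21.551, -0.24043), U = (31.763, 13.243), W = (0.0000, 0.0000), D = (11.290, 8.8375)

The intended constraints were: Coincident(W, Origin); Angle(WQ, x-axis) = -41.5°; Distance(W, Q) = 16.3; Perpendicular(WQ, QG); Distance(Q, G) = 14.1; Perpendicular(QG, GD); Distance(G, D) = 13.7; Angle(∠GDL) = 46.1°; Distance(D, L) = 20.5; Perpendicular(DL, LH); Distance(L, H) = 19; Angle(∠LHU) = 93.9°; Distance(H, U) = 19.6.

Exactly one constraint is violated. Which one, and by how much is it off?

Distance(H, U) = 19.6 — off by 4.50.

W = (0.00, 0.00) ✓; WQ at -41.50° ✓; |WQ| = 16.30 ✓; ∠(WQ, QG) = 90.00° ✓; |QG| = 14.10 ✓; ∠(QG, GD) = 90.00° ✓; |GD| = 13.70 ✓; ∠GDL = 46.10° ✓; |DL| = 20.50 ✓; ∠(DL, LH) = 90.00° ✓; |LH| = 19.00 ✓; ∠LHU = 93.90° ✓; |HU| = 24.10 ✗.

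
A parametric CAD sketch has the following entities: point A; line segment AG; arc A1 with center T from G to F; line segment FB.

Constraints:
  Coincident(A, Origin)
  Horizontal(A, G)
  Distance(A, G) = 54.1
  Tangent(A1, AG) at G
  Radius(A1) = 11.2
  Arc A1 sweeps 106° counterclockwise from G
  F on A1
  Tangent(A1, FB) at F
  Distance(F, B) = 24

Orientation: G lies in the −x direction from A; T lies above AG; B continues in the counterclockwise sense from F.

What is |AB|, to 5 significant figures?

62.374

A is at the origin; A and G share the same y with |AG| = 54.1 and G on the −x side, so G = (-54.100, 0.0000). A1 meets AG tangentially, so TG is at right angles to AG, so T = G + (0, 11.2) = (-54.100, 11.200). On A1, G sits at bearing -90° from T; a 106° counterclockwise sweep puts F at bearing 16°, so F = T + 11.2·(cos 16°, sin 16°) = (-43.334, 14.287). The tangent condition forces TF to be normal to FB, so FB runs along (−sin 16°, cos 16°); with |FB| = 24.0, B = (-49.949, 37.357). Then |AB| = |B − A| = 62.374.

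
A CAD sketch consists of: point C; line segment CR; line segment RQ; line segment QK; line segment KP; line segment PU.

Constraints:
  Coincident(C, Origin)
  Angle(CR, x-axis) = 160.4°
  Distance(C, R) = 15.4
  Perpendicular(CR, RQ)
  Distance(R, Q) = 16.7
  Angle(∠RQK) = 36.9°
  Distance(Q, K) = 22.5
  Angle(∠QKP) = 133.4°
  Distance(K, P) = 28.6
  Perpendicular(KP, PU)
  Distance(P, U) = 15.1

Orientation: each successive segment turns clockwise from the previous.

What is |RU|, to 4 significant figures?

27.64

∠QKP = 133.4° gives KP at -119.3° from the x-axis; with |KP| = 28.6, P = (-16.21, -25.52). The perpendicularity gives PU at right angles to KP, so PU runs at 150.7°; with |PU| = 15.1, U = (-29.38, -18.14). Then |RU| = |U − R| = 27.64.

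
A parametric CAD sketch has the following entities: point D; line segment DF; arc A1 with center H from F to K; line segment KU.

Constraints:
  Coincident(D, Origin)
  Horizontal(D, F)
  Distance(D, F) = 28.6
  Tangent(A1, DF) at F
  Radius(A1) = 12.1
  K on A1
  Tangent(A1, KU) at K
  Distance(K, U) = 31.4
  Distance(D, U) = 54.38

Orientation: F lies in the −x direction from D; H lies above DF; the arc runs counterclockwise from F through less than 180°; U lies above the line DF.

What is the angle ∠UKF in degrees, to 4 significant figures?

123.8°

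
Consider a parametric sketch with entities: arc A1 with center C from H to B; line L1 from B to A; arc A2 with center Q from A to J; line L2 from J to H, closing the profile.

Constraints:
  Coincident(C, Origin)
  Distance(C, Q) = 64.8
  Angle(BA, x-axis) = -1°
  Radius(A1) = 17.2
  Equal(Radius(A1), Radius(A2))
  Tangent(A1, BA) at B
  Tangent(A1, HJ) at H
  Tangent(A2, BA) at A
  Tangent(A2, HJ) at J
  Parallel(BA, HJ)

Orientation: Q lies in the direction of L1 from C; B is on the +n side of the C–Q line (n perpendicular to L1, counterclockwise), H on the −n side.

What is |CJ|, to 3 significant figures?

67.0

The slot axis is L1's direction at -1.0°, so u = (cos -1.0°, sin -1.0°) = (1.00, -0.0175) and n = (−sin -1.0°, cos -1.0°) = (0.0175, 1.00). C is at the origin and Q lies 64.8 along u from C, so Q = 64.8·u = (64.8, -1.13). Tangency of A1 to both parallel lines with radius 17.2 puts B and H at C ± 17.2·n: B = (0.300, 17.2), H = (-0.300, -17.2). Equal radii place A and J the same way about Q: A = Q + 17.2·n = (65.1, 16.1), J = Q − 17.2·n = (64.5, -18.3). Then |CJ| = |J − C| = 67.0.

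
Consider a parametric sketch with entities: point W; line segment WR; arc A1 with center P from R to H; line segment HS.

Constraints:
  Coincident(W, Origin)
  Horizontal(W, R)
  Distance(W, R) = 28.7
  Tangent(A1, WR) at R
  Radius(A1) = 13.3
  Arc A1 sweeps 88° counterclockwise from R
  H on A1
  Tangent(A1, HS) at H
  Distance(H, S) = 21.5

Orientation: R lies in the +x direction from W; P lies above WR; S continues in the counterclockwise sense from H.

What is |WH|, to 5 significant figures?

43.910

W is at the origin; WR is horizontal with |WR| = 28.7 and R on the +x side, so R = (28.700, 0.0000). The tangent condition forces PR to be normal to WR, so P = R + (0, 13.3) = (28.700, 13.300). On A1, R sits at bearing -90° from P; an 88° counterclockwise sweep puts H at bearing -2°, so H = P + 13.3·(cos -2°, sin -2°) = (41.992, 12.836). Then |WH| = |H − W| = 43.910.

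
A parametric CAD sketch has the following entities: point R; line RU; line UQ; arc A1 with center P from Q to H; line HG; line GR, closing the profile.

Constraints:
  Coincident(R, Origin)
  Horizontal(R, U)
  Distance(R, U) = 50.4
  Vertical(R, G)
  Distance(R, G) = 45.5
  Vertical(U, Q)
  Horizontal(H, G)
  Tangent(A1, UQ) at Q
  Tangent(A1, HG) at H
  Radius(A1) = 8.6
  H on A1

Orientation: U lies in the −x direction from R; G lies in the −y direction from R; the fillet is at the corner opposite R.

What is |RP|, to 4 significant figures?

55.76

R is at the origin; RU is horizontal with |RU| = 50.4 and U on the −x side, so U = (-50.40, 0.000). RG is vertical with |RG| = 45.5 and G on the −y side, so G = (0.000, -45.50). The virtual corner opposite R is at (-50.40, -45.50). The tangent condition forces PQ to be normal to UQ and the tangent condition forces PH to be normal to HG, with radius 8.6, so the center P sits 8.6 in from both sides at P = (-41.80, -36.90). Then |RP| = |P − R| = 55.76.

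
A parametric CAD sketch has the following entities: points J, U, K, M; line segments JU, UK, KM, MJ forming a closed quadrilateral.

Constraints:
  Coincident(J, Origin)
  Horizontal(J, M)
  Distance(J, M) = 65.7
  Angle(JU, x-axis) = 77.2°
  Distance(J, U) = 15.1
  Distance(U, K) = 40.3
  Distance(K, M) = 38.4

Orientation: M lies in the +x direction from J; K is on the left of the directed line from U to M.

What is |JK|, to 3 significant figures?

50.3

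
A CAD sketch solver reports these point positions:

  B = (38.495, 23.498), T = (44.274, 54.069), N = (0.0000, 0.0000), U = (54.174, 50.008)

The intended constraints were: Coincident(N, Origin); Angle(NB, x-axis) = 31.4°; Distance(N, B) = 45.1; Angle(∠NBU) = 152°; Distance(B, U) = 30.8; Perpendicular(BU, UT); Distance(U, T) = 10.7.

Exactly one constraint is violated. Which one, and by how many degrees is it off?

Perpendicular(BU, UT) — off by 8.30°.

N = (0.00, 0.00) ✓; NB at 31.40° ✓; |NB| = 45.10 ✓; ∠NBU = 152.0° ✓; |BU| = 30.80 ✓; ∠(BU, UT) = 98.30° ✗; |UT| = 10.70 ✓.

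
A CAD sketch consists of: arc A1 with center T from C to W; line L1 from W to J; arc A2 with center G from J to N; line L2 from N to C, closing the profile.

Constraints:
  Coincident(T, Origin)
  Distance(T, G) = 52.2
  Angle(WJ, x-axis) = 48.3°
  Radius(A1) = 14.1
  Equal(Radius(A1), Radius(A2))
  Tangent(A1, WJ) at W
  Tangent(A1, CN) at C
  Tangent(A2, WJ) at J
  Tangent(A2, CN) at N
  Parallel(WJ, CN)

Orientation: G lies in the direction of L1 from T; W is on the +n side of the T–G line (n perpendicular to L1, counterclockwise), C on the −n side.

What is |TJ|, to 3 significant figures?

54.1

The slot axis is L1's direction at 48.3°, so u = (cos 48.3°, sin 48.3°) = (0.665, 0.747) and n = (−sin 48.3°, cos 48.3°) = (-0.747, 0.665). T is at the origin and G lies 52.2 along u from T, so G = 52.2·u = (34.7, 39.0). Tangency of A1 to both parallel lines with radius 14.1 puts W and C at T ± 14.1·n: W = (-10.5, 9.38), C = (10.5, -9.38). Equal radii place J and N the same way about G: J = G + 14.1·n = (24.2, 48.4), N = G − 14.1·n = (45.3, 29.6). Then |TJ| = |J − T| = 54.1.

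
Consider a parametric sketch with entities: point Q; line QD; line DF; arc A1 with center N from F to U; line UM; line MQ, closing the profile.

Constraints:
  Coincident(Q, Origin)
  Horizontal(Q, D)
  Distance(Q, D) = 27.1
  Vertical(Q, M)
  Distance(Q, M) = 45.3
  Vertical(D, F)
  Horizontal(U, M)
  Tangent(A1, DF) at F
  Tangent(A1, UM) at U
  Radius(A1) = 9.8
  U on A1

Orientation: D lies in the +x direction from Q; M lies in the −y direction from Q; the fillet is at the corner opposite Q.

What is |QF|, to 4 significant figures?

44.66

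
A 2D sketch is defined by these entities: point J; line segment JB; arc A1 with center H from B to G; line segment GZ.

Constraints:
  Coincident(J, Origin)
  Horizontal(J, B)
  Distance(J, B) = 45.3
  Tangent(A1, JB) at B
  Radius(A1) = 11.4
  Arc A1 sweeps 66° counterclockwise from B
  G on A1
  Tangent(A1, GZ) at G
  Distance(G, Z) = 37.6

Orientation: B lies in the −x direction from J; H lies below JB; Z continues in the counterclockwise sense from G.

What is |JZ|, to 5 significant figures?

82.051

J is at the origin; JB is horizontal with |JB| = 45.3 and B on the −x side, so B = (-45.300, 0.0000). Tangency of A1 to JB means the radius HB is perpendicular to JB, so H = B + (0, -11.4) = (-45.300, -11.400). On A1, B sits at bearing 90° from H; a 66° counterclockwise sweep puts G at bearing 156°, so G = H + 11.4·(cos 156°, sin 156°) = (-55.714, -6.7632). A1 meets GZ tangentially, so HG is at right angles to GZ, so GZ runs along (−sin 156°, cos 156°); with |GZ| = 37.6, Z = (-71.008, -41.113). Then |JZ| = |Z − J| = 82.051.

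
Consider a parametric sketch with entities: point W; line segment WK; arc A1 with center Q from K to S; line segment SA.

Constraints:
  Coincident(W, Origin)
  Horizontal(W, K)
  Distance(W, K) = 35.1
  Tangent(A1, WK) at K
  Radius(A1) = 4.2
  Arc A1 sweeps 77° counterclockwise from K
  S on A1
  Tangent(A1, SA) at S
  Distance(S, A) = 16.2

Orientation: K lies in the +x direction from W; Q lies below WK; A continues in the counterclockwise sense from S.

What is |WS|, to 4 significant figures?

31.18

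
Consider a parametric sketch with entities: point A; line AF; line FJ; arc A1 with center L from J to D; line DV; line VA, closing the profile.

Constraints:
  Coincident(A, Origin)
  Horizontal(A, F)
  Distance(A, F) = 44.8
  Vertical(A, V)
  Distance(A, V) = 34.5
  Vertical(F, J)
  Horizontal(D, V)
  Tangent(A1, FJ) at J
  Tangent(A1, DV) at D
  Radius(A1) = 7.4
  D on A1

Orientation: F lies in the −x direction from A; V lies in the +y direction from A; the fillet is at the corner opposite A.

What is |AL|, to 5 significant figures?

46.186

A and V share the same x with |AV| = 34.5 and V on the +y side, so V = (0.0000, 34.500). The virtual corner opposite A is at (-44.800, 34.500). Since A1 is tangent to FJ there, LJ ⟂ FJ and A1 meets DV tangentially, so LD is at right angles to DV, with radius 7.4, so the center L sits 7.4 in from both sides at L = (-37.400, 27.100). Then |AL| = |L − A| = 46.186.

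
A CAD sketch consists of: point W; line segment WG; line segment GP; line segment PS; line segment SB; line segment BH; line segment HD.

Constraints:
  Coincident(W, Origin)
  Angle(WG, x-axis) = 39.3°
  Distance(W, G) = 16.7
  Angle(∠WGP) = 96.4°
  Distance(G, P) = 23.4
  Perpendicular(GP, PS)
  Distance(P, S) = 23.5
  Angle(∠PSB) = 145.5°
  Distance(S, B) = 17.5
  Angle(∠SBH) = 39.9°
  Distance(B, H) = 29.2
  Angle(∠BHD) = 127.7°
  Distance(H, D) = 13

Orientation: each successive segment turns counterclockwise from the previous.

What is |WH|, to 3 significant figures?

14.8

W is at the origin; WG runs at 39.3° with length 16.7, so G = (12.9, 10.6). ∠WGP = 96.4° gives GP at 123° from the x-axis; with |GP| = 23.4, P = (0.213, 30.2). GP ⟂ PS, so PS runs at -147°; with |PS| = 23.5, S = (-19.5, 17.5). ∠PSB = 145.5° gives SB at -113° from the x-axis; with |SB| = 17.5, B = (-26.2, 1.30). ∠SBH = 39.9° gives BH at 27.5° from the x-axis; with |BH| = 29.2, H = (-0.343, 14.8). Then |WH| = |H − W| = 14.8.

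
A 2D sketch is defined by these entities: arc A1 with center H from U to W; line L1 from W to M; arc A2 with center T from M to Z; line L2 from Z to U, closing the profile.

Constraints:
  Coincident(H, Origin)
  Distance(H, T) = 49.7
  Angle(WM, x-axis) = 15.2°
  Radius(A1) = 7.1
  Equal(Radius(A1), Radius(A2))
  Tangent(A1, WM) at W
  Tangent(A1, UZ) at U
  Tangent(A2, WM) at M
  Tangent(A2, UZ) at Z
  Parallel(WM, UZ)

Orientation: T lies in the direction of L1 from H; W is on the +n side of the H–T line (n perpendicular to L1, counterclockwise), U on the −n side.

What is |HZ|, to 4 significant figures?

50.20

The slot axis is L1's direction at 15.2°, so u = (cos 15.2°, sin 15.2°) = (0.9650, 0.2622) and n = (−sin 15.2°, cos 15.2°) = (-0.2622, 0.9650). H is at the origin and T lies 49.7 along u from H, so T = 49.7·u = (47.96, 13.03). Tangency of A1 to both parallel lines with radius 7.1 puts W and U at H ± 7.1·n: W = (-1.862, 6.852), U = (1.862, -6.852). Equal radii place M and Z the same way about T: M = T + 7.1·n = (46.10, 19.88), Z = T − 7.1·n = (49.82, 6.179). Then |HZ| = |Z − H| = 50.20.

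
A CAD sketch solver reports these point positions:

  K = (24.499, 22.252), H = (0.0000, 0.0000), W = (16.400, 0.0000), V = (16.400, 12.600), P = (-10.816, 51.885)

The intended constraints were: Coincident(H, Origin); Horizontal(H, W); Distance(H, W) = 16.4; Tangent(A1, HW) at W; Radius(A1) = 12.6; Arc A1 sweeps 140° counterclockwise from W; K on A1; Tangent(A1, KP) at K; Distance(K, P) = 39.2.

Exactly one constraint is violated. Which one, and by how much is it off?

Distance(K, P) = 39.2 — off by 6.90.

H = (0.00, 0.00) ✓; H.y = 0.00, W.y = 0.00 ✓; |HW| = 16.40 ✓; ∠(VW, WH) = 90.00° ✓; |VW| = 12.60 ✓; bearing(V→K) − bearing(V→W) = 140.0° ✓; |VK| = 12.60 ✓; ∠(VK, KP) = 90.00° ✓; |KP| = 46.10 ✗.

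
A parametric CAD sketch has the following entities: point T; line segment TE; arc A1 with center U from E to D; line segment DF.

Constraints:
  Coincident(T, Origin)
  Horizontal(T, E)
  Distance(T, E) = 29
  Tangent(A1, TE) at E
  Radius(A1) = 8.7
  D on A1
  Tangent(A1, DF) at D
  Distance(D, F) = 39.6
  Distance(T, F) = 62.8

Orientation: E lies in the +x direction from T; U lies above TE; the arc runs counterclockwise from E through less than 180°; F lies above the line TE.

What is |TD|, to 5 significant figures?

38.486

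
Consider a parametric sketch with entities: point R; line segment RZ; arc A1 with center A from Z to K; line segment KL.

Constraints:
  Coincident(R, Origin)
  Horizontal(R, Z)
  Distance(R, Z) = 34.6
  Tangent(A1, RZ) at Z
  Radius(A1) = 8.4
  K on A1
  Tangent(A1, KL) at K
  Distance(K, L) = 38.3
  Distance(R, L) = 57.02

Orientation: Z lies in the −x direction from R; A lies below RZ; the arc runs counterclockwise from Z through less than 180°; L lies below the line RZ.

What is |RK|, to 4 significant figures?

43.99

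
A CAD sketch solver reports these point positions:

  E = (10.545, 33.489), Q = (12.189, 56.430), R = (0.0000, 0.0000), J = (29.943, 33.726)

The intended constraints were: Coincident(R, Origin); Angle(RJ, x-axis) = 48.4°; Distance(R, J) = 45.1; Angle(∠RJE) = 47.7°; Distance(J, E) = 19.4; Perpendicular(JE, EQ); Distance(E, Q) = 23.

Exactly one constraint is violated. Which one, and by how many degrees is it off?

Perpendicular(JE, EQ) — off by 4.80°.

R = (0.00, 0.00) ✓; RJ at 48.40° ✓; |RJ| = 45.10 ✓; ∠RJE = 47.70° ✓; |JE| = 19.40 ✓; ∠(JE, EQ) = 94.80° ✗; |EQ| = 23.00 ✓.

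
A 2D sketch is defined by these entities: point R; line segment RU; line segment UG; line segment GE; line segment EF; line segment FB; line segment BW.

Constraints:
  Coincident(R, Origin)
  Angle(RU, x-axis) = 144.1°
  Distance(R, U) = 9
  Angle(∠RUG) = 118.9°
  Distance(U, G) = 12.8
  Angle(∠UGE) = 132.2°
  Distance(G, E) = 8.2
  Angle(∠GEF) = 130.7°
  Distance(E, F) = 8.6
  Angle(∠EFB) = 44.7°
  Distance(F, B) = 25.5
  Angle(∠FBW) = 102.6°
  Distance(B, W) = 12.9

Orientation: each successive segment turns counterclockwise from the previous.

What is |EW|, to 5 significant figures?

23.144

∠EFB = 44.7° gives FB at 77.600° from the x-axis; with |FB| = 25.5, B = (-11.198, 9.6216). ∠FBW = 102.6° gives BW at 155.00° from the x-axis; with |BW| = 12.9, W = (-22.890, 15.073). Then |EW| = |W − E| = 23.144.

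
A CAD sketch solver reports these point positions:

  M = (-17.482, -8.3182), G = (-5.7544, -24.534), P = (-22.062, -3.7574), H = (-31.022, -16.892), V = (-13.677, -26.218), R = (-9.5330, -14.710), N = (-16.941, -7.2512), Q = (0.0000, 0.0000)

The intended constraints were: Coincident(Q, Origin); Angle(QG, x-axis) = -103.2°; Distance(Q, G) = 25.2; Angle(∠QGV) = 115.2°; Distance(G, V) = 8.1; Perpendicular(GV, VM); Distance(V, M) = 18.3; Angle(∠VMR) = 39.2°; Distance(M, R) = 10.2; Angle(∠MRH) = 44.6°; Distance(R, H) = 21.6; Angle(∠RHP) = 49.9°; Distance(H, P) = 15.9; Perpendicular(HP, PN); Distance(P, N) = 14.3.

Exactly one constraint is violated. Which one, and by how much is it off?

Distance(P, N) = 14.3 — off by 8.10.

Q = (0.00, 0.00) ✓; QG at -103.2° ✓; |QG| = 25.20 ✓; ∠QGV = 115.2° ✓; |GV| = 8.100 ✓; ∠(GV, VM) = 90.00° ✓; |VM| = 18.30 ✓; ∠VMR = 39.20° ✓; |MR| = 10.20 ✓; ∠MRH = 44.60° ✓; |RH| = 21.60 ✓; ∠RHP = 49.90° ✓; |HP| = 15.90 ✓; ∠(HP, PN) = 90.00° ✓; |PN| = 6.199 ✗.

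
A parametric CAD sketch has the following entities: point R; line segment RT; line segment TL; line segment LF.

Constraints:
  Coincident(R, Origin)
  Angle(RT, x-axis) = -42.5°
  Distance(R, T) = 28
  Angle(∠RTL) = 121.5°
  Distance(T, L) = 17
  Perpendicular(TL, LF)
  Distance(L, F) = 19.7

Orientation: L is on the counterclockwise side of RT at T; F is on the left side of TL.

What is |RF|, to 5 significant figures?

31.904

∠RTL = 121.5°, so TL runs at -42.5° + (180° − 121.5°) = 16.000° from the x-axis; with |TL| = 17.0, L = T + 17.0·(cos 16.000°, sin 16.000°) = (36.985, -14.231). TL ⟂ LF; with |LF| = 19.7 on the left of TL, F = L + 19.7·(-0.27564, 0.96126) = (31.555, 4.7062). Then |RF| = |F − R| = 31.904.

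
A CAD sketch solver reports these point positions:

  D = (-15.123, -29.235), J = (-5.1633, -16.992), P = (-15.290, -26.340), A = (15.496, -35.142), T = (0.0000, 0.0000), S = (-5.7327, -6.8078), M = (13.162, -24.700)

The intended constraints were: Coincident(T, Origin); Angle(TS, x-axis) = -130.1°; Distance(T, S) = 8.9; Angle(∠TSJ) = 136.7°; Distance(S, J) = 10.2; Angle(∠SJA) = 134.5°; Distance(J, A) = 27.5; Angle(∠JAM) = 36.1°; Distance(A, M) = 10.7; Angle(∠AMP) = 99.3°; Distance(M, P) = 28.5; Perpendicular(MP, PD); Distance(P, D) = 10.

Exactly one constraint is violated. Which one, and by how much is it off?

Distance(P, D) = 10 — off by 7.10.

T = (0.00, 0.00) ✓; TS at -130.1° ✓; |TS| = 8.900 ✓; ∠TSJ = 136.7° ✓; |SJ| = 10.20 ✓; ∠SJA = 134.5° ✓; |JA| = 27.50 ✓; ∠JAM = 36.10° ✓; |AM| = 10.70 ✓; ∠AMP = 99.30° ✓; |MP| = 28.50 ✓; ∠(MP, PD) = 90.00° ✓; |PD| = 2.900 ✗.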